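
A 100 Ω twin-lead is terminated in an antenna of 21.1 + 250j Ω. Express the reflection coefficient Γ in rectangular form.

Γ ≈ 0.686 + j0.648

Γ = (Z_L − Z_0)/(Z_L + Z_0) = (-78.9 + j250)/(121.1 + j250)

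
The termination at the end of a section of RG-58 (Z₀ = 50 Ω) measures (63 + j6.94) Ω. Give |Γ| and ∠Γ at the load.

Γ ≈ 0.13 ∠ 24.6°

Γ = (Z_L − Z_0)/(Z_L + Z_0) = (13 + j6.94)/(113 + j6.94)
|Γ| = 14.7/113 = 0.13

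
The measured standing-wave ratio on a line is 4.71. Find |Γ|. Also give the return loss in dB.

|Γ| ≈ 0.65; return loss ≈ 3.75 dB

|Γ| = (S − 1)/(S + 1) = (4.71 − 1)/(4.71 + 1) = 3.71/5.71
RL = −20·log₁₀|Γ| = −20·log₁₀(0.65)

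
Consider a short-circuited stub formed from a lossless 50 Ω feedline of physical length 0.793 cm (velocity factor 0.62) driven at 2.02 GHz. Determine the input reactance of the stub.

λ = v/f = 0.62·c / 2.02 GHz = 0.0921 m
βl = 2π·l/λ = 2π × 0.0861 = 31°
tan(βl) = 0.601
For a short-circuited stub, Z_in = jZ_0·tan(βl)

X_in ≈ 30 Ω (inductive)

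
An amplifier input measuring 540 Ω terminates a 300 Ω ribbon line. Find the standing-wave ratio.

VSWR ≈ 1.8

For a purely resistive load, VSWR = R_L/Z_0 or Z_0/R_L (whichever > 1) = 540/300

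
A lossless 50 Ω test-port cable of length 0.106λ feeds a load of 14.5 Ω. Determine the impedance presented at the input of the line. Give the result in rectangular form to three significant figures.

Z_in ≈ 22.3 + j34.2 Ω

βl = 2π × 0.106 = 38.2°
tan(βl) = tan(38.2°) = 0.786
Z_in = Z_0·(Z_L + jZ_0·tanβl)/(Z_0 + jZ_L·tanβl)
     = 50·(14.5 + j39.3)/(50 + j11.4)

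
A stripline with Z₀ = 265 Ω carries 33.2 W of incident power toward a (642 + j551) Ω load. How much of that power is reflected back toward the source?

|Γ| = |(377 + j551)/(907 + j551)| = 0.629
|Γ|² = 0.396
P_refl = |Γ|²·P_inc = 13.1 W, P_del = (1 − |Γ|²)·P_inc = 20.1 W

P_reflected ≈ 13.1 W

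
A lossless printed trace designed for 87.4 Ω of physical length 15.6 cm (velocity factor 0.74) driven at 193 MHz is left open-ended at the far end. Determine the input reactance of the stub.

X_in ≈ -76.4 Ω (capacitive)

λ = v/f = 0.74·c / 193 MHz = 1.15 m
βl = 2π·l/λ = 2π × 0.136 = 48.8°
tan(βl) = 1.14
For an open-ended stub, Z_in = −jZ_0·cot(βl) = −jZ_0/tan(βl)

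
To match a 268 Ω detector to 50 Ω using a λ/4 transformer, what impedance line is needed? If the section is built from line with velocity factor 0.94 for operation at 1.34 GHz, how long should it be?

Z_qwt ≈ 116 Ω; length ≈ 5.26 cm

Z_qwt = √(Z_0·R_L) = √(50 × 268) = √13400
λ = 0.94·c/f = 0.21 m, so l = λ/4 = 0.0526 m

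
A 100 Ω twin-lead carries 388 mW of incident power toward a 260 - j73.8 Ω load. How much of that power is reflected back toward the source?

|Γ| = |(160 − j73.8)/(360 − j73.8)| = 0.479
|Γ|² = 0.23
P_refl = |Γ|²·P_inc = 89.2 mW, P_del = (1 − |Γ|²)·P_inc = 299 mW

P_reflected ≈ 89.2 mW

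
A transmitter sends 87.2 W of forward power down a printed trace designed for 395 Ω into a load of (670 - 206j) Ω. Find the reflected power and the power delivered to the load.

|Γ| = |(275 − j206)/(1065 − j206)| = 0.317
|Γ|² = 0.1
P_refl = |Γ|²·P_inc = 8.75 W, P_del = (1 − |Γ|²)·P_inc = 78.5 W

P_reflected ≈ 8.75 W; P_delivered ≈ 78.5 W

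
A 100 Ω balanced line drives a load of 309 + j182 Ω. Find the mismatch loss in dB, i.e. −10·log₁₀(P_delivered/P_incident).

Γ = (209 + j182)/(409 + j182), |Γ| = 0.619
|Γ|² = 0.383, so P_del/P_inc = 1 − |Γ|² = 0.617
ML = −10·log₁₀(1 − |Γ|²)

mismatch loss ≈ 2.1 dB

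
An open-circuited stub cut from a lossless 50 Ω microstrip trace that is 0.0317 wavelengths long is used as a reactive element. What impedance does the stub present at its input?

βl = 2π × 0.0317 = 11.4°
tan(βl) = 0.202
For an open-circuited stub, Z_in = −jZ_0·cot(βl) = −jZ_0/tan(βl)

Z_in ≈ −j248 Ω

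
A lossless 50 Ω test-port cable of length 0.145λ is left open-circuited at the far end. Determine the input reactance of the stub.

βl = 2π × 0.145 = 52.2°
tan(βl) = 1.29
For an open-circuited stub, Z_in = −jZ_0·cot(βl) = −jZ_0/tan(βl)

X_in ≈ -38.8 Ω (capacitive)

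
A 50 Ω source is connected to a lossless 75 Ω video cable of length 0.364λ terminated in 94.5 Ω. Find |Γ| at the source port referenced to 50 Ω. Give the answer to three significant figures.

|Γ| ≈ 0.217

βl = 2π × 0.364 = 131°
tan(βl) = -1.15
Z_in = Z_0·(Z_L + jZ_0·tanβl)/(Z_0 + jZ_L·tanβl) = 70.8 + j16.4 Ω
Γ_s = (Z_in − Z_s)/(Z_in + Z_s) = (20.8 + j16.4)/(121 + j16.4), |Γ_s| = 0.217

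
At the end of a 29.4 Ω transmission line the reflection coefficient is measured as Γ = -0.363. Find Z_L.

Z_L = Z_0·(1 + Γ)/(1 − Γ) = 29.4·(0.637)/(1.36)

Z_L ≈ 13.7 Ω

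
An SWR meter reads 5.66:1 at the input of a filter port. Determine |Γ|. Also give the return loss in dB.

|Γ| = (S − 1)/(S + 1) = (5.66 − 1)/(5.66 + 1) = 4.66/6.66
RL = −20·log₁₀|Γ| = −20·log₁₀(0.7)

|Γ| ≈ 0.7; return loss ≈ 3.1 dB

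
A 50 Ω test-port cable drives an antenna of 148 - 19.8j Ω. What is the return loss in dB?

Γ = (98 − j19.8)/(198 − j19.8), |Γ| = 0.502
RL = −20·log₁₀|Γ| = −20·log₁₀(0.502)

RL ≈ 5.98 dB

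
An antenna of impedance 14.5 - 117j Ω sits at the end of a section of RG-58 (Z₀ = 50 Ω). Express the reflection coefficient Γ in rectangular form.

Γ ≈ 0.639 − j0.655

Γ = (Z_L − Z_0)/(Z_L + Z_0) = (-35.5 − j117)/(64.5 − j117)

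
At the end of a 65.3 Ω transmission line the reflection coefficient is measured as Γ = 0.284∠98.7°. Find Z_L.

Z_L ≈ 51.5 + j31.4 Ω

Z_L = Z_0·(1 + Γ)/(1 − Γ) = 65.3·(0.957 + j0.281)/(1.04 − j0.281)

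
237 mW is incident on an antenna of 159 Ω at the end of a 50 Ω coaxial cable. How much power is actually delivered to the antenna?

Γ = (159 − 50)/(159 + 50) = 0.522
|Γ|² = 0.272
P_refl = |Γ|²·P_inc = 64.5 mW, P_del = (1 − |Γ|²)·P_inc = 173 mW

P_delivered ≈ 173 mW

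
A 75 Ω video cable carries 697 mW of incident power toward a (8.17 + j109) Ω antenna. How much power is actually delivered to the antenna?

|Γ| = |(-66.83 + j109)/(83.17 + j109)| = 0.933
|Γ|² = 0.87
P_refl = |Γ|²·P_inc = 606 mW, P_del = (1 − |Γ|²)·P_inc = 90.9 mW

P_delivered ≈ 90.9 mW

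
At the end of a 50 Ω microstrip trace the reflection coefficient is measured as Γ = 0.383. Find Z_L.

Z_L = Z_0·(1 + Γ)/(1 − Γ) = 50·(1.38)/(0.617)

Z_L ≈ 112 Ω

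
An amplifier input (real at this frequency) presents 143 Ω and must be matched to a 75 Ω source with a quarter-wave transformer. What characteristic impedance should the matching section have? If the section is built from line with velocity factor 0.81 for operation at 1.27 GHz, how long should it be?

Z_qwt = √(Z_0·R_L) = √(75 × 143) = √10720
λ = 0.81·c/f = 0.191 m, so l = λ/4 = 0.0478 m

Z_qwt ≈ 104 Ω; length ≈ 4.78 cm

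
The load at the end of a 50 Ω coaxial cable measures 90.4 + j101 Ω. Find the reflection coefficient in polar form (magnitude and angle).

Γ ≈ 0.629 ∠ 32.5°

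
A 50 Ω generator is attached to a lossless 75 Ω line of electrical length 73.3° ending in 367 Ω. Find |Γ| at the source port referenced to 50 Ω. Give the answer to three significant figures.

tan(βl) = 3.33
Z_in = Z_0·(Z_L + jZ_0·tanβl)/(Z_0 + jZ_L·tanβl) = 16.6 − j21.5 Ω
Γ_s = (Z_in − Z_s)/(Z_in + Z_s) = (-33.4 − j21.5)/(66.6 − j21.5), |Γ_s| = 0.567

|Γ| ≈ 0.567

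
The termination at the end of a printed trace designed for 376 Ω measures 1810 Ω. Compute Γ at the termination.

Γ = 0.656

Γ = (Z_L − Z_0)/(Z_L + Z_0) = (1810 − 376)/(1810 + 376) = 1434/2186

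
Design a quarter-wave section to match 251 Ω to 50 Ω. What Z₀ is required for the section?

Z_qwt = √(Z_0·R_L) = √(50 × 251) = √12550

Z_qwt ≈ 112 Ω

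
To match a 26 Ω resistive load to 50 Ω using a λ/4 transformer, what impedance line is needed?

Z_qwt ≈ 36.1 Ω

Z_qwt = √(Z_0·R_L) = √(50 × 26) = √1300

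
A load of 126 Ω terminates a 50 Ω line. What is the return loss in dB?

RL ≈ 7.29 dB

Γ = (126 − 50)/(126 + 50) = 0.432
RL = −20·log₁₀|Γ| = −20·log₁₀(0.432)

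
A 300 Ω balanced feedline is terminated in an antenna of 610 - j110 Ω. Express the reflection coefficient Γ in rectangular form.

Γ = (Z_L − Z_0)/(Z_L + Z_0) = (310 − j110)/(910 − j110)

Γ ≈ 0.35 − j0.0786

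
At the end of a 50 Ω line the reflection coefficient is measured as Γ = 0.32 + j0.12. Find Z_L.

Z_L ≈ 92.6 + j25.2 Ω

Z_L = Z_0·(1 + Γ)/(1 − Γ) = 50·(1.32 + j0.12)/(0.68 − j0.12)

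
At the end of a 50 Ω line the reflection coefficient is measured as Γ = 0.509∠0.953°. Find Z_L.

Z_L = Z_0·(1 + Γ)/(1 − Γ) = 50·(1.51 + j0.00847)/(0.491 − j0.00847)

Z_L ≈ 154 + j3.51 Ω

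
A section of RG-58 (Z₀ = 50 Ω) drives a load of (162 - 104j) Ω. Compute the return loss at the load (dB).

RL ≈ 3.78 dB

Γ = (112 − j104)/(212 − j104), |Γ| = 0.647
RL = −20·log₁₀|Γ| = −20·log₁₀(0.647)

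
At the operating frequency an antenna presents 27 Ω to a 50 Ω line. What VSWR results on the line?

Γ = (27 − 50)/(27 + 50) = -0.299
VSWR = (1 + 0.299)/(1 − 0.299)

VSWR ≈ 1.85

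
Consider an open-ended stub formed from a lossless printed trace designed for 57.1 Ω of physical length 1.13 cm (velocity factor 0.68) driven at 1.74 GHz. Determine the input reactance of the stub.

λ = v/f = 0.68·c / 1.74 GHz = 0.117 m
βl = 2π·l/λ = 2π × 0.0964 = 34.7°
tan(βl) = 0.692
For an open-ended stub, Z_in = −jZ_0·cot(βl) = −jZ_0/tan(βl)

X_in ≈ -82.5 Ω (capacitive)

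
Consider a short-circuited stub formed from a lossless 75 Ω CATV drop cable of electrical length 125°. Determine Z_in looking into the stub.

Z_in ≈ −j107 Ω

tan(βl) = -1.43
For a short-circuited stub, Z_in = jZ_0·tan(βl)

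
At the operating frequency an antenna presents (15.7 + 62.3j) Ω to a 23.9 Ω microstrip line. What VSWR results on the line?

VSWR ≈ 12.4

Γ = (Z_L − Z_0)/(Z_L + Z_0) = (-8.2 + j62.3)/(39.6 + j62.3)
|Γ| = 62.8/73.8 = 0.851
VSWR = (1 + |Γ|)/(1 − |Γ|) = 1.85/0.149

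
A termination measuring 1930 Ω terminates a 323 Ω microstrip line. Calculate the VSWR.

VSWR ≈ 5.98

For a purely resistive load, VSWR = R_L/Z_0 or Z_0/R_L (whichever > 1) = 1930/323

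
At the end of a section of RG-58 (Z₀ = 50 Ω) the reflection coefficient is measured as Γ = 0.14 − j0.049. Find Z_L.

Z_L ≈ 65.9 − j6.6 Ω

Z_L = Z_0·(1 + Γ)/(1 − Γ) = 50·(1.14 − j0.049)/(0.86 + j0.049)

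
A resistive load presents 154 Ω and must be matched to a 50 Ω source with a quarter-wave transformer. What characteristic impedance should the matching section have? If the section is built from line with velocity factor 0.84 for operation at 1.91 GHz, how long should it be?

Z_qwt ≈ 87.7 Ω; length ≈ 3.3 cm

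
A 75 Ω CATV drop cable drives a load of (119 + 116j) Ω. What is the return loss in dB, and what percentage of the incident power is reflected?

RL ≈ 5.21 dB; 30.1% of incident power reflected

Γ = (44 + j116)/(194 + j116), |Γ| = 0.549
RL = −20·log₁₀(0.549) = 5.21 dB
P_refl/P_inc = |Γ|² = 0.301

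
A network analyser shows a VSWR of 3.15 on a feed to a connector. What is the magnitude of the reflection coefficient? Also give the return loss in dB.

|Γ| = (S − 1)/(S + 1) = (3.15 − 1)/(3.15 + 1) = 2.15/4.15
RL = −20·log₁₀|Γ| = −20·log₁₀(0.518)

|Γ| ≈ 0.518; return loss ≈ 5.71 dB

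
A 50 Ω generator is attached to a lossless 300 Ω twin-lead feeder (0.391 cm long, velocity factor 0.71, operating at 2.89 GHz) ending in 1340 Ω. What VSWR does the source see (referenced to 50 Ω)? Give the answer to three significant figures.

VSWR ≈ 24.1

λ = v/f = 0.71·c / 2.89 GHz = 0.0737 m
βl = 2π·l/λ = 2π × 0.0531 = 19.1°
tan(βl) = 0.346
Z_in = Z_0·(Z_L + jZ_0·tanβl)/(Z_0 + jZ_L·tanβl) = 442 − j580 Ω
Γ_s = (Z_in − Z_s)/(Z_in + Z_s) = (392 − j580)/(492 − j580), |Γ_s| = 0.92
VSWR = (1 + |Γ_s|)/(1 − |Γ_s|)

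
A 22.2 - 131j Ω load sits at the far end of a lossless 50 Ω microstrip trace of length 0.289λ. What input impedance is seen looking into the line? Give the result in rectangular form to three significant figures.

βl = 2π × 0.289 = 104°
tan(βl) = tan(104°) = -4
Z_in = Z_0·(Z_L + jZ_0·tanβl)/(Z_0 + jZ_L·tanβl)
     = 50·(22.2 − j331)/(-474 − j88.8)

Z_in ≈ 4.06 + j34.2 Ω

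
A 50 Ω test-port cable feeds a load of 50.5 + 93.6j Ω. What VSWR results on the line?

Γ = (Z_L − Z_0)/(Z_L + Z_0) = (0.5 + j93.6)/(100.5 + j93.6)
|Γ| = 93.6/137 = 0.682
VSWR = (1 + |Γ|)/(1 − |Γ|) = 1.68/0.318

VSWR ≈ 5.28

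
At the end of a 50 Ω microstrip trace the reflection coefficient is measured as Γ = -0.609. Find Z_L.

Z_L ≈ 12.2 Ω

Z_L = Z_0·(1 + Γ)/(1 − Γ) = 50·(0.391)/(1.61)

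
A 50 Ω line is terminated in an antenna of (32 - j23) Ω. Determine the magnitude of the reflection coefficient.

|Γ| ≈ 0.343

Γ = (Z_L − Z_0)/(Z_L + Z_0) = (-18 − j23)/(82 − j23)
|Γ| = 29.2/85.2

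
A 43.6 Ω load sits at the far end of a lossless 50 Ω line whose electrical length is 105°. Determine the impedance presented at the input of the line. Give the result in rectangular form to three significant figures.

Z_in ≈ 56.2 − j3.86 Ω

tan(βl) = tan(105°) = -3.73
Z_in = Z_0·(Z_L + jZ_0·tanβl)/(Z_0 + jZ_L·tanβl)
     = 50·(43.6 − j187)/(50 − j163)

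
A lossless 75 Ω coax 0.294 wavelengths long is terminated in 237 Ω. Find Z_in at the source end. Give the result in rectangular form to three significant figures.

Z_in ≈ 25.4 + j19 Ω

βl = 2π × 0.294 = 106°
tan(βl) = tan(106°) = -3.52
Z_in = Z_0·(Z_L + jZ_0·tanβl)/(Z_0 + jZ_L·tanβl)
     = 75·(237 − j264)/(75 − j835)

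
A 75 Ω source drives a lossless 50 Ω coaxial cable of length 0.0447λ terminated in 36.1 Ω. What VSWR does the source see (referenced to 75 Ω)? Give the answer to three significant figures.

βl = 2π × 0.0447 = 16.1°
tan(βl) = 0.288
Z_in = Z_0·(Z_L + jZ_0·tanβl)/(Z_0 + jZ_L·tanβl) = 37.5 + j6.62 Ω
Γ_s = (Z_in − Z_s)/(Z_in + Z_s) = (-37.5 + j6.62)/(112 + j6.62), |Γ_s| = 0.338
VSWR = (1 + |Γ_s|)/(1 − |Γ_s|)

VSWR ≈ 2.02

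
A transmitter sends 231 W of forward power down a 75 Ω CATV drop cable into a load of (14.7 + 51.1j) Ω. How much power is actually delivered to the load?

|Γ| = |(-60.3 + j51.1)/(89.7 + j51.1)| = 0.766
|Γ|² = 0.586
P_refl = |Γ|²·P_inc = 135 W, P_del = (1 − |Γ|²)·P_inc = 95.6 W

P_delivered ≈ 95.6 W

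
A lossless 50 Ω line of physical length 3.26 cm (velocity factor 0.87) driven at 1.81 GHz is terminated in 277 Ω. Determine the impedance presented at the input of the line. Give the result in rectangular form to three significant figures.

Z_in ≈ 9.23 − j7.32 Ω

λ = v/f = 0.87·c / 1.81 GHz = 0.144 m
βl = 2π·l/λ = 2π × 0.226 = 81.4°
tan(βl) = tan(81.4°) = 6.6
Z_in = Z_0·(Z_L + jZ_0·tanβl)/(Z_0 + jZ_L·tanβl)
     = 50·(277 + j330)/(50 + j1830)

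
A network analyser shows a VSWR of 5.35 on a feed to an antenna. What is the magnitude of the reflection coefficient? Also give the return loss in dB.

|Γ| ≈ 0.685; return loss ≈ 3.29 dB

|Γ| = (S − 1)/(S + 1) = (5.35 − 1)/(5.35 + 1) = 4.35/6.35
RL = −20·log₁₀|Γ| = −20·log₁₀(0.685)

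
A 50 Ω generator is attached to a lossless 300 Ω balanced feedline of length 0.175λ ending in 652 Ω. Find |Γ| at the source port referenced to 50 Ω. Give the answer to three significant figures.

|Γ| ≈ 0.666

βl = 2π × 0.175 = 63°
tan(βl) = 1.96
Z_in = Z_0·(Z_L + jZ_0·tanβl)/(Z_0 + jZ_L·tanβl) = 165 − j114 Ω
Γ_s = (Z_in − Z_s)/(Z_in + Z_s) = (115 − j114)/(215 − j114), |Γ_s| = 0.666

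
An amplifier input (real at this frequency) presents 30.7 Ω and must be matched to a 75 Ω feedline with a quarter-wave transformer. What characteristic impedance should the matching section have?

Z_qwt ≈ 48 Ω

Z_qwt = √(Z_0·R_L) = √(75 × 30.7) = √2302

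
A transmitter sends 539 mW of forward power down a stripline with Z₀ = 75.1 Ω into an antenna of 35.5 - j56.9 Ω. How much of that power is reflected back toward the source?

|Γ| = |(-39.6 − j56.9)/(110.6 − j56.9)| = 0.557
|Γ|² = 0.311
P_refl = |Γ|²·P_inc = 167 mW, P_del = (1 − |Γ|²)·P_inc = 372 mW

P_reflected ≈ 167 mW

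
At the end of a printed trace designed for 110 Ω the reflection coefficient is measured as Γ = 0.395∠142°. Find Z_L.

Z_L ≈ 52.2 + j30.1 Ω

Z_L = Z_0·(1 + Γ)/(1 − Γ) = 110·(0.689 + j0.243)/(1.31 − j0.243)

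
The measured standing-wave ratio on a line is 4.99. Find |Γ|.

|Γ| = (S − 1)/(S + 1) = (4.99 − 1)/(4.99 + 1) = 3.99/5.99

|Γ| ≈ 0.666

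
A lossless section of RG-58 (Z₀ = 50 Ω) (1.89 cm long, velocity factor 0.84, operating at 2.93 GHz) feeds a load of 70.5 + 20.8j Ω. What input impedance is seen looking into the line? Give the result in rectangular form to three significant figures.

Z_in ≈ 35.9 − j15.3 Ω

λ = v/f = 0.84·c / 2.93 GHz = 0.086 m
βl = 2π·l/λ = 2π × 0.22 = 79.1°
tan(βl) = tan(79.1°) = 5.2
Z_in = Z_0·(Z_L + jZ_0·tanβl)/(Z_0 + jZ_L·tanβl)
     = 50·(70.5 + j281)/(-58.1 + j366)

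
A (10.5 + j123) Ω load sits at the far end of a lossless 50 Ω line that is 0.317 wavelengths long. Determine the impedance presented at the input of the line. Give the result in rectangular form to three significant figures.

βl = 2π × 0.317 = 114°
tan(βl) = tan(114°) = -2.23
Z_in = Z_0·(Z_L + jZ_0·tanβl)/(Z_0 + jZ_L·tanβl)
     = 50·(10.5 + j11.3)/(325 − j23.5)

Z_in ≈ 1.48 + j1.85 Ω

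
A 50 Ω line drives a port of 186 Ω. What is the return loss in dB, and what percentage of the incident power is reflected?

Γ = (186 − 50)/(186 + 50) = 0.576
RL = −20·log₁₀(0.576) = 4.79 dB
P_refl/P_inc = |Γ|² = 0.332

RL ≈ 4.79 dB; 33.2% of incident power reflected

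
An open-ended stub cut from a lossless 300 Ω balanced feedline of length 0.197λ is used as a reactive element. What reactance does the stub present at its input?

X_in ≈ -104 Ω (capacitive)

βl = 2π × 0.197 = 70.9°
tan(βl) = 2.89
For an open-ended stub, Z_in = −jZ_0·cot(βl) = −jZ_0/tan(βl)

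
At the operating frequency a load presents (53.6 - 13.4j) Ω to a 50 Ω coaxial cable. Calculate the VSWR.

Γ = (Z_L − Z_0)/(Z_L + Z_0) = (3.6 − j13.4)/(103.6 − j13.4)
|Γ| = 13.9/104 = 0.133
VSWR = (1 + |Γ|)/(1 − |Γ|) = 1.13/0.867

VSWR ≈ 1.31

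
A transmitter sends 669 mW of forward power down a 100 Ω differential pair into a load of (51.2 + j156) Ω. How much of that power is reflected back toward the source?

P_reflected ≈ 379 mW

|Γ| = |(-48.8 + j156)/(151.2 + j156)| = 0.752
|Γ|² = 0.566
P_refl = |Γ|²·P_inc = 379 mW, P_del = (1 − |Γ|²)·P_inc = 290 mW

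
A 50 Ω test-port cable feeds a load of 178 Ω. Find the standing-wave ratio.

Γ = (178 − 50)/(178 + 50) = 0.561
VSWR = (1 + 0.561)/(1 − 0.561)

VSWR ≈ 3.56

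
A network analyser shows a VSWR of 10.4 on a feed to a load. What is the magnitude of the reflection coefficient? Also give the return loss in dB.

|Γ| ≈ 0.825; return loss ≈ 1.68 dB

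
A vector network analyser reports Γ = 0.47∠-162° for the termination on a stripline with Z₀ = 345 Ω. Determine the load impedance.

Z_L = Z_0·(1 + Γ)/(1 − Γ) = 345·(0.553 − j0.145)/(1.45 + j0.145)

Z_L ≈ 127 − j47.4 Ω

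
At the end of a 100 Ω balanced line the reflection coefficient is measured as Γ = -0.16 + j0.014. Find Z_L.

Z_L = Z_0·(1 + Γ)/(1 − Γ) = 100·(0.84 + j0.014)/(1.16 − j0.014)

Z_L ≈ 72.4 + j2.08 Ω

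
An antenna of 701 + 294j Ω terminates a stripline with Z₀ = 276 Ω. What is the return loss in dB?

RL ≈ 5.91 dB

Γ = (425 + j294)/(977 + j294), |Γ| = 0.507
RL = −20·log₁₀|Γ| = −20·log₁₀(0.507)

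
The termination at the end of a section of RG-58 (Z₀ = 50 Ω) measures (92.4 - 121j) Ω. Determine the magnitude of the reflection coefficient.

|Γ| ≈ 0.686

Γ = (Z_L − Z_0)/(Z_L + Z_0) = (42.4 − j121)/(142.4 − j121)
|Γ| = 128/187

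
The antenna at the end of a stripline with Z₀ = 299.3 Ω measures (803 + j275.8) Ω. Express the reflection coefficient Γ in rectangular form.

Γ ≈ 0.489 + j0.128

Γ = (Z_L − Z_0)/(Z_L + Z_0) = (503.7 + j275.8)/(1102 + j275.8)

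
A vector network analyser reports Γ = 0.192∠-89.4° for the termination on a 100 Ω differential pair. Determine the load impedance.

Z_L = Z_0·(1 + Γ)/(1 − Γ) = 100·(1 − j0.192)/(0.998 + j0.192)

Z_L ≈ 93.3 − j37.2 Ω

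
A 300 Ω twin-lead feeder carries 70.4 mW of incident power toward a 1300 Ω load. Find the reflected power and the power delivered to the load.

Γ = (1300 − 300)/(1300 + 300) = 0.625
|Γ|² = 0.391
P_refl = |Γ|²·P_inc = 27.5 mW, P_del = (1 − |Γ|²)·P_inc = 42.9 mW

P_reflected ≈ 27.5 mW; P_delivered ≈ 42.9 mW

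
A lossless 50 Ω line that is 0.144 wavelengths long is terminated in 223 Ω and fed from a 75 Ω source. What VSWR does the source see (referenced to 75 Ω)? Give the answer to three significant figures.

VSWR ≈ 5.3

βl = 2π × 0.144 = 51.8°
tan(βl) = 1.27
Z_in = Z_0·(Z_L + jZ_0·tanβl)/(Z_0 + jZ_L·tanβl) = 17.6 − j36.2 Ω
Γ_s = (Z_in − Z_s)/(Z_in + Z_s) = (-57.4 − j36.2)/(92.6 − j36.2), |Γ_s| = 0.683
VSWR = (1 + |Γ_s|)/(1 − |Γ_s|)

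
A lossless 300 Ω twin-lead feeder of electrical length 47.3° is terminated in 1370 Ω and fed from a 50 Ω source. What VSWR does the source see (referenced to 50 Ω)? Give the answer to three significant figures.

tan(βl) = 1.08
Z_in = Z_0·(Z_L + jZ_0·tanβl)/(Z_0 + jZ_L·tanβl) = 117 − j253 Ω
Γ_s = (Z_in − Z_s)/(Z_in + Z_s) = (66.9 − j253)/(167 − j253), |Γ_s| = 0.864
VSWR = (1 + |Γ_s|)/(1 − |Γ_s|)

VSWR ≈ 13.7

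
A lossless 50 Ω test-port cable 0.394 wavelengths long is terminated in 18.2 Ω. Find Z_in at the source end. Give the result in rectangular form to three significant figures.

βl = 2π × 0.394 = 142°
tan(βl) = tan(142°) = -0.786
Z_in = Z_0·(Z_L + jZ_0·tanβl)/(Z_0 + jZ_L·tanβl)
     = 50·(18.2 − j39.3)/(50 − j14.3)

Z_in ≈ 27.2 − j31.5 Ω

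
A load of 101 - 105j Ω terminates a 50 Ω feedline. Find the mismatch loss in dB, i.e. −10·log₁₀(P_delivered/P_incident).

mismatch loss ≈ 2.24 dB

Γ = (51 − j105)/(151 − j105), |Γ| = 0.635
|Γ|² = 0.403, so P_del/P_inc = 1 − |Γ|² = 0.597
ML = −10·log₁₀(1 − |Γ|²)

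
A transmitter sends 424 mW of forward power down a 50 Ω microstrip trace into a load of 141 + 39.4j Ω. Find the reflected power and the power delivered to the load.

|Γ| = |(91 + j39.4)/(191 + j39.4)| = 0.508
|Γ|² = 0.259
P_refl = |Γ|²·P_inc = 110 mW, P_del = (1 − |Γ|²)·P_inc = 314 mW

P_reflected ≈ 110 mW; P_delivered ≈ 314 mW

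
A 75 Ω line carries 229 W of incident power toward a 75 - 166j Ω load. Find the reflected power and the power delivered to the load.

|Γ| = |(0 − j166)/(150 − j166)| = 0.742
|Γ|² = 0.551
P_refl = |Γ|²·P_inc = 126 W, P_del = (1 − |Γ|²)·P_inc = 103 W

P_reflected ≈ 126 W; P_delivered ≈ 103 W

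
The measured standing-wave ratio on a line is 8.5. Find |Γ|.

|Γ| = (S − 1)/(S + 1) = (8.5 − 1)/(8.5 + 1) = 7.5/9.5

|Γ| ≈ 0.789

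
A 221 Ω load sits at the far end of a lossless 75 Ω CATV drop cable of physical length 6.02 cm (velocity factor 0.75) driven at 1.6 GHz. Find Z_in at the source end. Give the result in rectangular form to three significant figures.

λ = v/f = 0.75·c / 1.6 GHz = 0.141 m
βl = 2π·l/λ = 2π × 0.428 = 154°
tan(βl) = tan(154°) = -0.485
Z_in = Z_0·(Z_L + jZ_0·tanβl)/(Z_0 + jZ_L·tanβl)
     = 75·(221 − j36.4)/(75 − j107)

Z_in ≈ 89.7 + j91.8 Ω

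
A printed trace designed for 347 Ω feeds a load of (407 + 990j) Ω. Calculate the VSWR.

VSWR ≈ 8.85

Γ = (Z_L − Z_0)/(Z_L + Z_0) = (60 + j990)/(754 + j990)
|Γ| = 992/1240 = 0.797
VSWR = (1 + |Γ|)/(1 − |Γ|) = 1.8/0.203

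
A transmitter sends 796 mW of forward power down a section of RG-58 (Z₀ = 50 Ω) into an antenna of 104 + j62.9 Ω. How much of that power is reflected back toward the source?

P_reflected ≈ 198 mW

|Γ| = |(54 + j62.9)/(154 + j62.9)| = 0.498
|Γ|² = 0.248
P_refl = |Γ|²·P_inc = 198 mW, P_del = (1 − |Γ|²)·P_inc = 598 mW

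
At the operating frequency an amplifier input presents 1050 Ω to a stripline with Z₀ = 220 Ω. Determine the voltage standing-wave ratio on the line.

VSWR ≈ 4.77

Γ = (1050 − 220)/(1050 + 220) = 0.654
VSWR = (1 + 0.654)/(1 − 0.654)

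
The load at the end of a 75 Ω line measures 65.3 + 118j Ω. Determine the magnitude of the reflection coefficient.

Γ = (Z_L − Z_0)/(Z_L + Z_0) = (-9.7 + j118)/(140.3 + j118)
|Γ| = 118/183

|Γ| ≈ 0.646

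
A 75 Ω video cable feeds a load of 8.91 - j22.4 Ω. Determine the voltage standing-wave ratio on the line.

Γ = (Z_L − Z_0)/(Z_L + Z_0) = (-66.09 − j22.4)/(83.91 − j22.4)
|Γ| = 69.8/86.8 = 0.804
VSWR = (1 + |Γ|)/(1 − |Γ|) = 1.8/0.196

VSWR ≈ 9.18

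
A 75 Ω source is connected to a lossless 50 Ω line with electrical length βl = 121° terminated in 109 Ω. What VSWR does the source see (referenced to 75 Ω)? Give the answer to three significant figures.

VSWR ≈ 2.84

tan(βl) = -1.66
Z_in = Z_0·(Z_L + jZ_0·tanβl)/(Z_0 + jZ_L·tanβl) = 29 + j22 Ω
Γ_s = (Z_in − Z_s)/(Z_in + Z_s) = (-46 + j22)/(104 + j22), |Γ_s| = 0.48
VSWR = (1 + |Γ_s|)/(1 − |Γ_s|)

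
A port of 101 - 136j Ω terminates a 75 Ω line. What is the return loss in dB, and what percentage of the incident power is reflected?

RL ≈ 4.12 dB; 38.8% of incident power reflected

Γ = (26 − j136)/(176 − j136), |Γ| = 0.623
RL = −20·log₁₀(0.623) = 4.12 dB
P_refl/P_inc = |Γ|² = 0.388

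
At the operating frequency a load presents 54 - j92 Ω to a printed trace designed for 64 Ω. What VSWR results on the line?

VSWR ≈ 4.24

Γ = (Z_L − Z_0)/(Z_L + Z_0) = (-10 − j92)/(118 − j92)
|Γ| = 92.5/150 = 0.618
VSWR = (1 + |Γ|)/(1 − |Γ|) = 1.62/0.382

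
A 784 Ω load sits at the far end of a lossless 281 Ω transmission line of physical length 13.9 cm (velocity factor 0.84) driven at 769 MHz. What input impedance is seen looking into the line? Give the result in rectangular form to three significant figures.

λ = v/f = 0.84·c / 769 MHz = 0.328 m
βl = 2π·l/λ = 2π × 0.424 = 153°
tan(βl) = tan(153°) = -0.516
Z_in = Z_0·(Z_L + jZ_0·tanβl)/(Z_0 + jZ_L·tanβl)
     = 281·(784 − j145)/(281 − j405)

Z_in ≈ 323 + j320 Ω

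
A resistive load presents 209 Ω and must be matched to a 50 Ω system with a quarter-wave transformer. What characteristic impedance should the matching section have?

Z_qwt = √(Z_0·R_L) = √(50 × 209) = √10450

Z_qwt ≈ 102 Ω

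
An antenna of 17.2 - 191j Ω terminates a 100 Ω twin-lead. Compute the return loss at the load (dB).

RL ≈ 0.64 dB

Γ = (-82.8 − j191)/(117.2 − j191), |Γ| = 0.929
RL = −20·log₁₀|Γ| = −20·log₁₀(0.929)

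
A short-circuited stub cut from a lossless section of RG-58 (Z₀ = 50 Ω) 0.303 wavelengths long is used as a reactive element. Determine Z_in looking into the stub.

Z_in ≈ −j145 Ω

βl = 2π × 0.303 = 109°
tan(βl) = -2.89
For a short-circuited stub, Z_in = jZ_0·tan(βl)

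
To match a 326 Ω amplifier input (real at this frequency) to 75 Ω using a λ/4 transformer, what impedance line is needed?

Z_qwt = √(Z_0·R_L) = √(75 × 326) = √24450

Z_qwt ≈ 156 Ω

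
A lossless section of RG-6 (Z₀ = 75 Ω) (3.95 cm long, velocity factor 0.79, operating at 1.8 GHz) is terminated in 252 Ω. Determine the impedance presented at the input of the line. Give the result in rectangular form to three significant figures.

λ = v/f = 0.79·c / 1.8 GHz = 0.132 m
βl = 2π·l/λ = 2π × 0.3 = 108°
tan(βl) = tan(108°) = -3.08
Z_in = Z_0·(Z_L + jZ_0·tanβl)/(Z_0 + jZ_L·tanβl)
     = 75·(252 − j231)/(75 − j776)

Z_in ≈ 24.4 + j22 Ω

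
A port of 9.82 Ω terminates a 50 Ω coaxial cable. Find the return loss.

Γ = (9.82 − 50)/(9.82 + 50) = -0.672
RL = −20·log₁₀|Γ| = −20·log₁₀(0.672)

RL ≈ 3.46 dB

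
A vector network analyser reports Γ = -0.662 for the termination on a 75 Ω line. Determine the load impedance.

Z_L ≈ 15.3 Ω

Z_L = Z_0·(1 + Γ)/(1 − Γ) = 75·(0.338)/(1.66)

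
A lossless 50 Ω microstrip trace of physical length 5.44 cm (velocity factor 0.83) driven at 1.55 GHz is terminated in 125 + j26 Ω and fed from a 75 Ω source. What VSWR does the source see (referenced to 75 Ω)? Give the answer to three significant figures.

VSWR ≈ 3.54

λ = v/f = 0.83·c / 1.55 GHz = 0.161 m
βl = 2π·l/λ = 2π × 0.339 = 122°
tan(βl) = -1.61
Z_in = Z_0·(Z_L + jZ_0·tanβl)/(Z_0 + jZ_L·tanβl) = 23 + j20.6 Ω
Γ_s = (Z_in − Z_s)/(Z_in + Z_s) = (-52 + j20.6)/(98 + j20.6), |Γ_s| = 0.559
VSWR = (1 + |Γ_s|)/(1 − |Γ_s|)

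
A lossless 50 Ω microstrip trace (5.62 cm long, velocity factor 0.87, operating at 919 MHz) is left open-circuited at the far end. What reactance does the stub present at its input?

X_in ≈ -17 Ω (capacitive)

λ = v/f = 0.87·c / 919 MHz = 0.284 m
βl = 2π·l/λ = 2π × 0.198 = 71.2°
tan(βl) = 2.94
For an open-circuited stub, Z_in = −jZ_0·cot(βl) = −jZ_0/tan(βl)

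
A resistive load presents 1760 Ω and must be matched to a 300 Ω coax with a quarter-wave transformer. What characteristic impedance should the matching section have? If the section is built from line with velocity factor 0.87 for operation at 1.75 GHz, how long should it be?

Z_qwt ≈ 727 Ω; length ≈ 3.73 cm

Z_qwt = √(Z_0·R_L) = √(300 × 1760) = √528000
λ = 0.87·c/f = 0.149 m, so l = λ/4 = 0.0373 m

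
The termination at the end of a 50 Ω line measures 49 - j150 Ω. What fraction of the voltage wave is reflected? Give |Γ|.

|Γ| ≈ 0.835

Γ = (Z_L − Z_0)/(Z_L + Z_0) = (-1 − j150)/(99 − j150)
|Γ| = 150/180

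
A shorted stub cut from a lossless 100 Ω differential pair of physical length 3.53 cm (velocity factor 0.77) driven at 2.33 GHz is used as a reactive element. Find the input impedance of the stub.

Z_in ≈ −j127 Ω

λ = v/f = 0.77·c / 2.33 GHz = 0.0991 m
βl = 2π·l/λ = 2π × 0.356 = 128°
tan(βl) = -1.27
For a shorted stub, Z_in = jZ_0·tan(βl)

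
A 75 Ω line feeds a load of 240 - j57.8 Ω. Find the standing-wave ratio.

VSWR ≈ 3.4

Γ = (Z_L − Z_0)/(Z_L + Z_0) = (165 − j57.8)/(315 − j57.8)
|Γ| = 175/320 = 0.546
VSWR = (1 + |Γ|)/(1 − |Γ|) = 1.55/0.454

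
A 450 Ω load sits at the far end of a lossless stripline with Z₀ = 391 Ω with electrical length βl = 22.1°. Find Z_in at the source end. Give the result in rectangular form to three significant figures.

Z_in ≈ 430 − j42.3 Ω

tan(βl) = tan(22.1°) = 0.406
Z_in = Z_0·(Z_L + jZ_0·tanβl)/(Z_0 + jZ_L·tanβl)
     = 391·(450 + j159)/(391 + j183)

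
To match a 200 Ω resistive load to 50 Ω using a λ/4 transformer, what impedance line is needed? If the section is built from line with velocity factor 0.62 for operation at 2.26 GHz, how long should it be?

Z_qwt ≈ 100 Ω; length ≈ 2.06 cm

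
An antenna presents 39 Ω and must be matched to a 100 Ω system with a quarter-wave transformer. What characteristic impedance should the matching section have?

Z_qwt ≈ 62.4 Ω

Z_qwt = √(Z_0·R_L) = √(100 × 39) = √3900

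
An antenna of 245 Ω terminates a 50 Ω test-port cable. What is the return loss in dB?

Γ = (245 − 50)/(245 + 50) = 0.661
RL = −20·log₁₀|Γ| = −20·log₁₀(0.661)

RL ≈ 3.6 dB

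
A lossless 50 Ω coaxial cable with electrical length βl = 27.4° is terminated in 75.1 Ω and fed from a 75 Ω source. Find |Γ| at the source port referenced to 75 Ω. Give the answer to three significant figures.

|Γ| ≈ 0.189

tan(βl) = 0.518
Z_in = Z_0·(Z_L + jZ_0·tanβl)/(Z_0 + jZ_L·tanβl) = 59.3 − j20.3 Ω
Γ_s = (Z_in − Z_s)/(Z_in + Z_s) = (-15.7 − j20.3)/(134 − j20.3), |Γ_s| = 0.189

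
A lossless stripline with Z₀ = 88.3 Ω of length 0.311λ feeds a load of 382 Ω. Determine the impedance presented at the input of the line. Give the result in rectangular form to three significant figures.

βl = 2π × 0.311 = 112°
tan(βl) = tan(112°) = -2.48
Z_in = Z_0·(Z_L + jZ_0·tanβl)/(Z_0 + jZ_L·tanβl)
     = 88.3·(382 − j219)/(88.3 − j947)

Z_in ≈ 23.5 + j33.4 Ω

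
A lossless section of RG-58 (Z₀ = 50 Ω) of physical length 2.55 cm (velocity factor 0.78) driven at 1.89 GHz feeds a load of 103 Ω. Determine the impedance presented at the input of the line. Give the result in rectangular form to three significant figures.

Z_in ≈ 25.7 − j10.7 Ω

λ = v/f = 0.78·c / 1.89 GHz = 0.124 m
βl = 2π·l/λ = 2π × 0.206 = 74.1°
tan(βl) = tan(74.1°) = 3.52
Z_in = Z_0·(Z_L + jZ_0·tanβl)/(Z_0 + jZ_L·tanβl)
     = 50·(103 + j176)/(50 + j363)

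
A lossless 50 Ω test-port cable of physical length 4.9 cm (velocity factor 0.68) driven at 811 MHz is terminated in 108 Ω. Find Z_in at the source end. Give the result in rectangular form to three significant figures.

λ = v/f = 0.68·c / 811 MHz = 0.252 m
βl = 2π·l/λ = 2π × 0.195 = 70.1°
tan(βl) = tan(70.1°) = 2.77
Z_in = Z_0·(Z_L + jZ_0·tanβl)/(Z_0 + jZ_L·tanβl)
     = 50·(108 + j138)/(50 + j299)

Z_in ≈ 25.5 − j13.8 Ω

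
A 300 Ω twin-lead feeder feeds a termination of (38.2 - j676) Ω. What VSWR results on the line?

VSWR ≈ 47.8

Γ = (Z_L − Z_0)/(Z_L + Z_0) = (-261.8 − j676)/(338.2 − j676)
|Γ| = 725/756 = 0.959
VSWR = (1 + |Γ|)/(1 − |Γ|) = 1.96/0.041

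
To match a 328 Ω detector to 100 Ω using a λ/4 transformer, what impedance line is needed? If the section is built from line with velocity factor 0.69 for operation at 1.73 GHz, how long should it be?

Z_qwt = √(Z_0·R_L) = √(100 × 328) = √32800
λ = 0.69·c/f = 0.12 m, so l = λ/4 = 0.0299 m

Z_qwt ≈ 181 Ω; length ≈ 2.99 cm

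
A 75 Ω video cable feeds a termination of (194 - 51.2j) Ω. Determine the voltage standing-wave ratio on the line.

VSWR ≈ 2.8

Γ = (Z_L − Z_0)/(Z_L + Z_0) = (119 − j51.2)/(269 − j51.2)
|Γ| = 130/274 = 0.473
VSWR = (1 + |Γ|)/(1 − |Γ|) = 1.47/0.527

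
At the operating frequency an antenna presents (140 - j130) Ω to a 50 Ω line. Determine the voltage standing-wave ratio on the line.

VSWR ≈ 5.39

Γ = (Z_L − Z_0)/(Z_L + Z_0) = (90 − j130)/(190 − j130)
|Γ| = 158/230 = 0.687
VSWR = (1 + |Γ|)/(1 − |Γ|) = 1.69/0.313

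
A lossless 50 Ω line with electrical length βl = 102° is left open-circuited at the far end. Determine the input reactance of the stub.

tan(βl) = -4.7
For an open-circuited stub, Z_in = −jZ_0·cot(βl) = −jZ_0/tan(βl)

X_in ≈ 10.6 Ω (inductive)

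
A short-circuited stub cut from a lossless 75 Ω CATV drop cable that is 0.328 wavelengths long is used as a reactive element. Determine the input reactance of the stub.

X_in ≈ -141 Ω (capacitive)

βl = 2π × 0.328 = 118°
tan(βl) = -1.87
For a short-circuited stub, Z_in = jZ_0·tan(βl)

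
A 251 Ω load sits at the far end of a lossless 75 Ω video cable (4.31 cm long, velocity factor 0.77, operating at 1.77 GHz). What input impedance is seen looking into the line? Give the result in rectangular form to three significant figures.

λ = v/f = 0.77·c / 1.77 GHz = 0.131 m
βl = 2π·l/λ = 2π × 0.33 = 119°
tan(βl) = tan(119°) = -1.81
Z_in = Z_0·(Z_L + jZ_0·tanβl)/(Z_0 + jZ_L·tanβl)
     = 75·(251 − j136)/(75 − j455)

Z_in ≈ 28.5 + j36.7 Ω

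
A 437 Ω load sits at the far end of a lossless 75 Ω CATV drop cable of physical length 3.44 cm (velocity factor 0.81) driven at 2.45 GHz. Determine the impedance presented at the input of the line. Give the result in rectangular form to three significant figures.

Z_in ≈ 18.8 + j50 Ω

λ = v/f = 0.81·c / 2.45 GHz = 0.0992 m
βl = 2π·l/λ = 2π × 0.347 = 125°
tan(βl) = tan(125°) = -1.44
Z_in = Z_0·(Z_L + jZ_0·tanβl)/(Z_0 + jZ_L·tanβl)
     = 75·(437 − j108)/(75 − j627)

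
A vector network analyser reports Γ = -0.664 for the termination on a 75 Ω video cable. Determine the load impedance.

Z_L = Z_0·(1 + Γ)/(1 − Γ) = 75·(0.336)/(1.66)

Z_L ≈ 15.1 Ω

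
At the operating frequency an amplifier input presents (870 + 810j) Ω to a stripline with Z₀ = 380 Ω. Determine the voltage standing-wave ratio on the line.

Γ = (Z_L − Z_0)/(Z_L + Z_0) = (490 + j810)/(1250 + j810)
|Γ| = 947/1490 = 0.636
VSWR = (1 + |Γ|)/(1 − |Γ|) = 1.64/0.364

VSWR ≈ 4.49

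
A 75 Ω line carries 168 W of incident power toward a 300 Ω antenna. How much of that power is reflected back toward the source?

P_reflected ≈ 60.5 W

Γ = (300 − 75)/(300 + 75) = 0.6
|Γ|² = 0.36
P_refl = |Γ|²·P_inc = 60.5 W, P_del = (1 − |Γ|²)·P_inc = 108 W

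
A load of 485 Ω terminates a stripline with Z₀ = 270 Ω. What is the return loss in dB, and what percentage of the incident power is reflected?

Γ = (485 − 270)/(485 + 270) = 0.285
RL = −20·log₁₀(0.285) = 10.9 dB
P_refl/P_inc = |Γ|² = 0.0811

RL ≈ 10.9 dB; 8.11% of incident power reflected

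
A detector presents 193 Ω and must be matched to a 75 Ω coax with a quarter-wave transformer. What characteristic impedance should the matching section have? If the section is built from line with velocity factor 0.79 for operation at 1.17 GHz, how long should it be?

Z_qwt = √(Z_0·R_L) = √(75 × 193) = √14480
λ = 0.79·c/f = 0.203 m, so l = λ/4 = 0.0506 m

Z_qwt ≈ 120 Ω; length ≈ 5.06 cm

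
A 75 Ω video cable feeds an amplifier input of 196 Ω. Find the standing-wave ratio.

VSWR ≈ 2.61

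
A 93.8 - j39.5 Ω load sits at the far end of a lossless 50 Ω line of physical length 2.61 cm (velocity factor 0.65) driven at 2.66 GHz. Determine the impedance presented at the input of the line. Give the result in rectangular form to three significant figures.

Z_in ≈ 43.1 + j39.4 Ω

λ = v/f = 0.65·c / 2.66 GHz = 0.0733 m
βl = 2π·l/λ = 2π × 0.356 = 128°
tan(βl) = tan(128°) = -1.27
Z_in = Z_0·(Z_L + jZ_0·tanβl)/(Z_0 + jZ_L·tanβl)
     = 50·(93.8 − j103)/(-0.248 − j119)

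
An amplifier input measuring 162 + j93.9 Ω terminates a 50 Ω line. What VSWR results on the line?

VSWR ≈ 4.41

Γ = (Z_L − Z_0)/(Z_L + Z_0) = (112 + j93.9)/(212 + j93.9)
|Γ| = 146/232 = 0.63
VSWR = (1 + |Γ|)/(1 − |Γ|) = 1.63/0.37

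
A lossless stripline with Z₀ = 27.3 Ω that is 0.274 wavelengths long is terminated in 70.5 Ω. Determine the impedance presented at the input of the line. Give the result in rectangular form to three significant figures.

βl = 2π × 0.274 = 98.6°
tan(βl) = tan(98.6°) = -6.58
Z_in = Z_0·(Z_L + jZ_0·tanβl)/(Z_0 + jZ_L·tanβl)
     = 27.3·(70.5 − j180)/(27.3 − j464)

Z_in ≈ 10.8 + j3.51 Ω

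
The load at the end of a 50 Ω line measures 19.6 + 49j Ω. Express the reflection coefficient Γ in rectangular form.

Γ ≈ 0.0394 + j0.676

Γ = (Z_L − Z_0)/(Z_L + Z_0) = (-30.4 + j49)/(69.6 + j49)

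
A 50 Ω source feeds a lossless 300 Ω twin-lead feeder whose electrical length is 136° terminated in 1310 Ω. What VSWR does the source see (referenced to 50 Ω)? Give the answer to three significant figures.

VSWR ≈ 14.5

tan(βl) = -0.966
Z_in = Z_0·(Z_L + jZ_0·tanβl)/(Z_0 + jZ_L·tanβl) = 135 + j279 Ω
Γ_s = (Z_in − Z_s)/(Z_in + Z_s) = (84.8 + j279)/(185 + j279), |Γ_s| = 0.871
VSWR = (1 + |Γ_s|)/(1 − |Γ_s|)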